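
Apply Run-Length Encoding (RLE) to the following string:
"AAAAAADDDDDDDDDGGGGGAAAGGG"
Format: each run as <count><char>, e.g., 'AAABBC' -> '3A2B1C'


Scanning runs left to right:
  i=0: run of 'A' x 6 -> '6A'
  i=6: run of 'D' x 9 -> '9D'
  i=15: run of 'G' x 5 -> '5G'
  i=20: run of 'A' x 3 -> '3A'
  i=23: run of 'G' x 3 -> '3G'

RLE = 6A9D5G3A3G


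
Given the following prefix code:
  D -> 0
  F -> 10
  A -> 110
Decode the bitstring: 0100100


Decoding step by step:
Bits 0 -> D
Bits 10 -> F
Bits 0 -> D
Bits 10 -> F
Bits 0 -> D


Decoded message: DFDFD


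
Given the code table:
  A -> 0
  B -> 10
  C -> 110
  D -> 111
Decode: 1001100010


Decoding:
10 -> B
0 -> A
110 -> C
0 -> A
0 -> A
10 -> B


Result: BACAAB


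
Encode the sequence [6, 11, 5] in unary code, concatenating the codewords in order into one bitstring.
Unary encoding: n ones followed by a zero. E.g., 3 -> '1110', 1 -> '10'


Encode each number as n ones followed by a terminating 0:
  6 -> 1111110 (7 bits)
  11 -> 111111111110 (12 bits)
  5 -> 111110 (6 bits)
Total length = 7 + 12 + 6 = 25 bits.

Unary([6, 11, 5]) = 1111110111111111110111110 (25 bits)


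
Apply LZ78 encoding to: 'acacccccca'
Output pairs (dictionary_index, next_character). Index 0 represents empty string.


LZ78 encoding steps:
Dictionary: {0: ''}
Step 1: w='' (idx 0), next='a' -> output (0, 'a'), add 'a' as idx 1
Step 2: w='' (idx 0), next='c' -> output (0, 'c'), add 'c' as idx 2
Step 3: w='a' (idx 1), next='c' -> output (1, 'c'), add 'ac' as idx 3
Step 4: w='c' (idx 2), next='c' -> output (2, 'c'), add 'cc' as idx 4
Step 5: w='cc' (idx 4), next='c' -> output (4, 'c'), add 'ccc' as idx 5
Step 6: w='a' (idx 1), end of input -> output (1, '')


Encoded: [(0, 'a'), (0, 'c'), (1, 'c'), (2, 'c'), (4, 'c'), (1, '')]


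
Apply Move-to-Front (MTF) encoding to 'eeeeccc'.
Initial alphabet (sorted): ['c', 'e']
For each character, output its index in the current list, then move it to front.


MTF encoding:
'e': index 1 in ['c', 'e'] -> ['e', 'c']
'e': index 0 in ['e', 'c'] -> ['e', 'c']
'e': index 0 in ['e', 'c'] -> ['e', 'c']
'e': index 0 in ['e', 'c'] -> ['e', 'c']
'c': index 1 in ['e', 'c'] -> ['c', 'e']
'c': index 0 in ['c', 'e'] -> ['c', 'e']
'c': index 0 in ['c', 'e'] -> ['c', 'e']


Output: [1, 0, 0, 0, 1, 0, 0]


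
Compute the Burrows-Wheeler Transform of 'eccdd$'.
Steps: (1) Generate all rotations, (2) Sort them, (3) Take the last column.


Rotations (sorted):
  0: $eccdd -> last char: d
  1: ccdd$e -> last char: e
  2: cdd$ec -> last char: c
  3: d$eccd -> last char: d
  4: dd$ecc -> last char: c
  5: eccdd$ -> last char: $


BWT = decdc$


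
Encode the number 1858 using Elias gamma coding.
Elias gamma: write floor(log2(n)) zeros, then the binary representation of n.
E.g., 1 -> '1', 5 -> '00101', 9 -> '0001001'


num_bits = floor(log2(1858)) + 1 = 11
leading_zeros = num_bits - 1 = 10
binary(1858) = 11101000010

Elias gamma(1858) = '0000000000' + '11101000010' = 000000000011101000010 (21 bits)


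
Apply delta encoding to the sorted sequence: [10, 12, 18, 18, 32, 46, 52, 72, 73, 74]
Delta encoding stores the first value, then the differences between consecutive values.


First value: 10
Deltas:
  12 - 10 = 2
  18 - 12 = 6
  18 - 18 = 0
  32 - 18 = 14
  46 - 32 = 14
  52 - 46 = 6
  72 - 52 = 20
  73 - 72 = 1
  74 - 73 = 1


Delta encoded: [10, 2, 6, 0, 14, 14, 6, 20, 1, 1]


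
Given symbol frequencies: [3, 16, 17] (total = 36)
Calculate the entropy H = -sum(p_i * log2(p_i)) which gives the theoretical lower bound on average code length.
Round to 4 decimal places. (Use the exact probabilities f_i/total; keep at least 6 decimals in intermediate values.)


Per-symbol terms -p_i * log2(p_i) with p_i = f_i/36:
  p = 3/36 = 0.083333: log2(p) = -3.584963, -p*log2(p) = 0.298747
  p = 16/36 = 0.444444: log2(p) = -1.169925, -p*log2(p) = 0.519967
  p = 17/36 = 0.472222: log2(p) = -1.082462, -p*log2(p) = 0.511163
H = 0.298747 + 0.519967 + 0.511163 = 1.329877

H = 1.3299 bits/symbol


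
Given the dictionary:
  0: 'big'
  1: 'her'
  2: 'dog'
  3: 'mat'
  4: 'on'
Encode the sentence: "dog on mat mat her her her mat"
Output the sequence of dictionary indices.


Look up each word in the dictionary:
  'dog' -> 2
  'on' -> 4
  'mat' -> 3
  'mat' -> 3
  'her' -> 1
  'her' -> 1
  'her' -> 1
  'mat' -> 3

Encoded: [2, 4, 3, 3, 1, 1, 1, 3]


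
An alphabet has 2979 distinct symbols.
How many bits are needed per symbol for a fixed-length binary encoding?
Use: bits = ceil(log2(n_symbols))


log2(2979) = 11.5406
Bracket: 2^11 = 2048 < 2979 <= 2^12 = 4096
So ceil(log2(2979)) = 12

bits = ceil(log2(2979)) = ceil(11.5406) = 12 bits


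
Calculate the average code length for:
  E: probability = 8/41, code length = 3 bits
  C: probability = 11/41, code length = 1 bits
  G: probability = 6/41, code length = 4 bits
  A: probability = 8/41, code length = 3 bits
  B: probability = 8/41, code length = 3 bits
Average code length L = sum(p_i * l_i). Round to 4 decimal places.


Weighted contributions p_i * l_i:
  E: (8/41) * 3 = 24/41
  C: (11/41) * 1 = 11/41
  G: (6/41) * 4 = 24/41
  A: (8/41) * 3 = 24/41
  B: (8/41) * 3 = 24/41
Sum = (24 + 11 + 24 + 24 + 24)/41 = 107/41

L = 107/41 = 2.6098 bits/symbol


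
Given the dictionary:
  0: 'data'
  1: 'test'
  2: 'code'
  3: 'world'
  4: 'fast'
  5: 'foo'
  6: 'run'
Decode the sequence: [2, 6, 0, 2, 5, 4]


Look up each index in the dictionary:
  2 -> 'code'
  6 -> 'run'
  0 -> 'data'
  2 -> 'code'
  5 -> 'foo'
  4 -> 'fast'

Decoded: "code run data code foo fast"


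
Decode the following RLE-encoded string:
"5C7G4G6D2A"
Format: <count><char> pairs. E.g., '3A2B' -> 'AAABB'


Expanding each <count><char> pair:
  5C -> 'CCCCC'
  7G -> 'GGGGGGG'
  4G -> 'GGGG'
  6D -> 'DDDDDD'
  2A -> 'AA'

Decoded = CCCCCGGGGGGGGGGGDDDDDDAA


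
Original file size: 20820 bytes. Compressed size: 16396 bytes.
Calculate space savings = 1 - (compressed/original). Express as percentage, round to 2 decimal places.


ratio = compressed/original = 16396/20820 = 0.787512
savings = 1 - ratio = 1 - 0.787512 = 0.212488
as a percentage: 0.212488 * 100 = 21.25%

Space savings = 1 - 16396/20820 = 21.25%


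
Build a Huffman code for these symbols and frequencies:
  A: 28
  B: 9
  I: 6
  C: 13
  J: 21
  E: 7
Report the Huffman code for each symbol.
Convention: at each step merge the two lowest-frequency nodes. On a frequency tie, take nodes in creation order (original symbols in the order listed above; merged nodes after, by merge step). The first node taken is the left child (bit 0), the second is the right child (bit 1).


Huffman tree construction:
Step 1: Merge I(6) + E(7) = 13
Step 2: Merge B(9) + C(13) = 22
Step 3: Merge (I+E)(13) + J(21) = 34
Step 4: Merge (B+C)(22) + A(28) = 50
Step 5: Merge ((I+E)+J)(34) + ((B+C)+A)(50) = 84
Read each symbol's code off the tree from the root (left child = 0, right child = 1).

Codes:
  A: 11 (length 2)
  B: 100 (length 3)
  I: 000 (length 3)
  C: 101 (length 3)
  J: 01 (length 2)
  E: 001 (length 3)
Average code length: 203/84 = 2.4167 bits/symbol


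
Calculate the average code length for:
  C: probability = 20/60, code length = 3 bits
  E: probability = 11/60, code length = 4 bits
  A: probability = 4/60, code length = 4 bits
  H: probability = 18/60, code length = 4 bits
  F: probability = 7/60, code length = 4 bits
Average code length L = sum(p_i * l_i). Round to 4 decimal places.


Weighted contributions p_i * l_i:
  C: (20/60) * 3 = 60/60
  E: (11/60) * 4 = 44/60
  A: (4/60) * 4 = 16/60
  H: (18/60) * 4 = 72/60
  F: (7/60) * 4 = 28/60
Sum = (60 + 44 + 16 + 72 + 28)/60 = 220/60

L = 220/60 = 3.6667 bits/symbol


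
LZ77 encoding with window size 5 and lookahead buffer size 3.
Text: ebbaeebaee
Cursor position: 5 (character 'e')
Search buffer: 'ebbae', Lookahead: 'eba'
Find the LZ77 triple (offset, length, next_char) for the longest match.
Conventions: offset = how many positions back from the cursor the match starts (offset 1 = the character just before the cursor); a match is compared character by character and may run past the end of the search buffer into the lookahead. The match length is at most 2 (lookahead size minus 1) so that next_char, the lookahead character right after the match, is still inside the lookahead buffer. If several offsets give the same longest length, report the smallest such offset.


Try each offset into the search buffer:
  offset=1 (pos 4, char 'e'): match length 1
  offset=2 (pos 3, char 'a'): match length 0
  offset=3 (pos 2, char 'b'): match length 0
  offset=4 (pos 1, char 'b'): match length 0
  offset=5 (pos 0, char 'e'): match length 2
Longest match has length 2 at offset 5.
next_char = character at position 5 + 2 = 7 -> 'a'

Best match: offset=5, length=2 (matching 'eb' starting at position 0)
LZ77 triple: (5, 2, 'a')


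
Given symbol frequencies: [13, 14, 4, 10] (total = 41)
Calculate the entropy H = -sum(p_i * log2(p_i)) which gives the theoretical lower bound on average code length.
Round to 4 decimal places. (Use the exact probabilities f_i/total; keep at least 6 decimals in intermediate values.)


Per-symbol terms -p_i * log2(p_i) with p_i = f_i/41:
  p = 13/41 = 0.317073: log2(p) = -1.657112, -p*log2(p) = 0.525426
  p = 14/41 = 0.341463: log2(p) = -1.550197, -p*log2(p) = 0.529336
  p = 4/41 = 0.097561: log2(p) = -3.357552, -p*log2(p) = 0.327566
  p = 10/41 = 0.243902: log2(p) = -2.035624, -p*log2(p) = 0.496494
H = 0.525426 + 0.529336 + 0.327566 + 0.496494 = 1.878822

H = 1.8788 bits/symbol


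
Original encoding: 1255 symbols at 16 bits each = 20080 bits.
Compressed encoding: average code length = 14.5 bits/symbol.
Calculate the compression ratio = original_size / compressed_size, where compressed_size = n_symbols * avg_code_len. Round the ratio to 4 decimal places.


original_size = n_symbols * orig_bits = 1255 * 16 = 20080 bits
compressed_size = n_symbols * avg_code_len = 1255 * 14.5 = 18197.5 bits
ratio = original_size / compressed_size = 20080 / 18197.5 = 1.1034

Compression ratio = 1.1034


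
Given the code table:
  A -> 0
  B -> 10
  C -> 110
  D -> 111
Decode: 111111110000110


Decoding:
111 -> D
111 -> D
110 -> C
0 -> A
0 -> A
0 -> A
110 -> C


Result: DDCAAAC


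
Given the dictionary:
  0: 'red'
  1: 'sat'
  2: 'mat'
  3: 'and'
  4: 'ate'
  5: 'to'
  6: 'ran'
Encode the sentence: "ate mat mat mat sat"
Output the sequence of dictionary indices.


Look up each word in the dictionary:
  'ate' -> 4
  'mat' -> 2
  'mat' -> 2
  'mat' -> 2
  'sat' -> 1

Encoded: [4, 2, 2, 2, 1]


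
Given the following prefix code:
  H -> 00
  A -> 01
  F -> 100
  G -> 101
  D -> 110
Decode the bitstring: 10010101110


Decoding step by step:
Bits 100 -> F
Bits 101 -> G
Bits 01 -> A
Bits 110 -> D


Decoded message: FGAD


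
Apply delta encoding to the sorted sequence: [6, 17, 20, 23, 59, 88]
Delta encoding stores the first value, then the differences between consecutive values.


First value: 6
Deltas:
  17 - 6 = 11
  20 - 17 = 3
  23 - 20 = 3
  59 - 23 = 36
  88 - 59 = 29


Delta encoded: [6, 11, 3, 3, 36, 29]


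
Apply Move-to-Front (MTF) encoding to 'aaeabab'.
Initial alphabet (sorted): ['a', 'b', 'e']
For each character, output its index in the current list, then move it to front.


MTF encoding:
'a': index 0 in ['a', 'b', 'e'] -> ['a', 'b', 'e']
'a': index 0 in ['a', 'b', 'e'] -> ['a', 'b', 'e']
'e': index 2 in ['a', 'b', 'e'] -> ['e', 'a', 'b']
'a': index 1 in ['e', 'a', 'b'] -> ['a', 'e', 'b']
'b': index 2 in ['a', 'e', 'b'] -> ['b', 'a', 'e']
'a': index 1 in ['b', 'a', 'e'] -> ['a', 'b', 'e']
'b': index 1 in ['a', 'b', 'e'] -> ['b', 'a', 'e']


Output: [0, 0, 2, 1, 2, 1, 1]


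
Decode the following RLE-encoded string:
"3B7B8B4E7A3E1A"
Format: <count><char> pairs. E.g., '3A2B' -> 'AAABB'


Expanding each <count><char> pair:
  3B -> 'BBB'
  7B -> 'BBBBBBB'
  8B -> 'BBBBBBBB'
  4E -> 'EEEE'
  7A -> 'AAAAAAA'
  3E -> 'EEE'
  1A -> 'A'

Decoded = BBBBBBBBBBBBBBBBBBEEEEAAAAAAAEEEA


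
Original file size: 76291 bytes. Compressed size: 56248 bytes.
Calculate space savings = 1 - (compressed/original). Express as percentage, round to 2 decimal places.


ratio = compressed/original = 56248/76291 = 0.737282
savings = 1 - ratio = 1 - 0.737282 = 0.262718
as a percentage: 0.262718 * 100 = 26.27%

Space savings = 1 - 56248/76291 = 26.27%


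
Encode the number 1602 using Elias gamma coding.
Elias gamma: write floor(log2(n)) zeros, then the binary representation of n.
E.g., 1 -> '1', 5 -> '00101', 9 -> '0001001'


num_bits = floor(log2(1602)) + 1 = 11
leading_zeros = num_bits - 1 = 10
binary(1602) = 11001000010

Elias gamma(1602) = '0000000000' + '11001000010' = 000000000011001000010 (21 bits)


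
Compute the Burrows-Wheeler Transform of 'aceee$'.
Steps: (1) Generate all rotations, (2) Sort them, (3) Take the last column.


Rotations (sorted):
  0: $aceee -> last char: e
  1: aceee$ -> last char: $
  2: ceee$a -> last char: a
  3: e$acee -> last char: e
  4: ee$ace -> last char: e
  5: eee$ac -> last char: c


BWT = e$aeec


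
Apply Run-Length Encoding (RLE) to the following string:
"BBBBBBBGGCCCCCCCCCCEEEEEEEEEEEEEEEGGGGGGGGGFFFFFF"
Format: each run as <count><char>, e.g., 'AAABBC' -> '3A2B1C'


Scanning runs left to right:
  i=0: run of 'B' x 7 -> '7B'
  i=7: run of 'G' x 2 -> '2G'
  i=9: run of 'C' x 10 -> '10C'
  i=19: run of 'E' x 15 -> '15E'
  i=34: run of 'G' x 9 -> '9G'
  i=43: run of 'F' x 6 -> '6F'

RLE = 7B2G10C15E9G6F


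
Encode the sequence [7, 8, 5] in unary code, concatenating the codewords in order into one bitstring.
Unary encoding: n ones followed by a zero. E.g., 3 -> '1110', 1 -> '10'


Encode each number as n ones followed by a terminating 0:
  7 -> 11111110 (8 bits)
  8 -> 111111110 (9 bits)
  5 -> 111110 (6 bits)
Total length = 8 + 9 + 6 = 23 bits.

Unary([7, 8, 5]) = 11111110111111110111110 (23 bits)


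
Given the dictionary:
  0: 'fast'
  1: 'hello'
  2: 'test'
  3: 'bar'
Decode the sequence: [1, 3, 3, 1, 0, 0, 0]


Look up each index in the dictionary:
  1 -> 'hello'
  3 -> 'bar'
  3 -> 'bar'
  1 -> 'hello'
  0 -> 'fast'
  0 -> 'fast'
  0 -> 'fast'

Decoded: "hello bar bar hello fast fast fast"


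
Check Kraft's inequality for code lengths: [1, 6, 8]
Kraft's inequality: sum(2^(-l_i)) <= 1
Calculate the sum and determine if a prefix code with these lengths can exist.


Sum = 2^(-1) + 2^(-6) + 2^(-8)
    = 0.5 + 0.015625 + 0.00390625
    = 133/256 = 0.51953125
Since 0.51953125 <= 1, Kraft's inequality IS satisfied.
A prefix code with these lengths CAN exist.

Kraft sum = 0.51953125. Satisfied.


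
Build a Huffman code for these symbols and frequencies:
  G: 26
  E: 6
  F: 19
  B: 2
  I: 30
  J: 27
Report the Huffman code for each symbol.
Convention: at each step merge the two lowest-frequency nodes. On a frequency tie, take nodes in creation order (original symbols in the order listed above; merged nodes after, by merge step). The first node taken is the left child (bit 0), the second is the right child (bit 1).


Huffman tree construction:
Step 1: Merge B(2) + E(6) = 8
Step 2: Merge (B+E)(8) + F(19) = 27
Step 3: Merge G(26) + J(27) = 53
Step 4: Merge ((B+E)+F)(27) + I(30) = 57
Step 5: Merge (G+J)(53) + (((B+E)+F)+I)(57) = 110
Read each symbol's code off the tree from the root (left child = 0, right child = 1).

Codes:
  G: 00 (length 2)
  E: 1001 (length 4)
  F: 101 (length 3)
  B: 1000 (length 4)
  I: 11 (length 2)
  J: 01 (length 2)
Average code length: 255/110 = 2.3182 bits/symbol


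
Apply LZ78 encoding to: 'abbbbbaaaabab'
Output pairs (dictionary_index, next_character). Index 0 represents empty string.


LZ78 encoding steps:
Dictionary: {0: ''}
Step 1: w='' (idx 0), next='a' -> output (0, 'a'), add 'a' as idx 1
Step 2: w='' (idx 0), next='b' -> output (0, 'b'), add 'b' as idx 2
Step 3: w='b' (idx 2), next='b' -> output (2, 'b'), add 'bb' as idx 3
Step 4: w='bb' (idx 3), next='a' -> output (3, 'a'), add 'bba' as idx 4
Step 5: w='a' (idx 1), next='a' -> output (1, 'a'), add 'aa' as idx 5
Step 6: w='a' (idx 1), next='b' -> output (1, 'b'), add 'ab' as idx 6
Step 7: w='ab' (idx 6), end of input -> output (6, '')


Encoded: [(0, 'a'), (0, 'b'), (2, 'b'), (3, 'a'), (1, 'a'), (1, 'b'), (6, '')]


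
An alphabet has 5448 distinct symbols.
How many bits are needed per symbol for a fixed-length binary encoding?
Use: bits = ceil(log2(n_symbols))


log2(5448) = 12.4115
Bracket: 2^12 = 4096 < 5448 <= 2^13 = 8192
So ceil(log2(5448)) = 13

bits = ceil(log2(5448)) = ceil(12.4115) = 13 bits


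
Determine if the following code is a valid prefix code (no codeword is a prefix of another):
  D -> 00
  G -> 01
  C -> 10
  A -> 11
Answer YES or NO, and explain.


Checking each pair (does one codeword prefix another?):
  D='00' vs G='01': no prefix
  D='00' vs C='10': no prefix
  D='00' vs A='11': no prefix
  G='01' vs D='00': no prefix
  G='01' vs C='10': no prefix
  G='01' vs A='11': no prefix
  C='10' vs D='00': no prefix
  C='10' vs G='01': no prefix
  C='10' vs A='11': no prefix
  A='11' vs D='00': no prefix
  A='11' vs G='01': no prefix
  A='11' vs C='10': no prefix
No violation found over all pairs.

YES -- this is a valid prefix code. No codeword is a prefix of any other codeword.


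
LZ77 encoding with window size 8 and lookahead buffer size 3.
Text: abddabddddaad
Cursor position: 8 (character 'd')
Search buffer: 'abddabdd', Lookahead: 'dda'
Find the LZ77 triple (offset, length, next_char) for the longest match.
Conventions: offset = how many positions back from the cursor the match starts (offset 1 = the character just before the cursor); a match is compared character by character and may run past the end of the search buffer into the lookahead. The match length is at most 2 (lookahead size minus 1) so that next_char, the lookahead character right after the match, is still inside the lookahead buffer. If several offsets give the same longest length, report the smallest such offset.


Try each offset into the search buffer:
  offset=1 (pos 7, char 'd'): match length 2
  offset=2 (pos 6, char 'd'): match length 2
  offset=3 (pos 5, char 'b'): match length 0
  offset=4 (pos 4, char 'a'): match length 0
  offset=5 (pos 3, char 'd'): match length 1
  offset=6 (pos 2, char 'd'): match length 2
  offset=7 (pos 1, char 'b'): match length 0
  offset=8 (pos 0, char 'a'): match length 0
Longest match has length 2, found at offsets 1, 2, 6; take the smallest, offset 1.
next_char = character at position 8 + 2 = 10 -> 'a'

Best match: offset=1, length=2 (matching 'dd' starting at position 7)
LZ77 triple: (1, 2, 'a')


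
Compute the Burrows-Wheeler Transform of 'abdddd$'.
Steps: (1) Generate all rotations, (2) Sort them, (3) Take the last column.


Rotations (sorted):
  0: $abdddd -> last char: d
  1: abdddd$ -> last char: $
  2: bdddd$a -> last char: a
  3: d$abddd -> last char: d
  4: dd$abdd -> last char: d
  5: ddd$abd -> last char: d
  6: dddd$ab -> last char: b


BWT = d$adddb


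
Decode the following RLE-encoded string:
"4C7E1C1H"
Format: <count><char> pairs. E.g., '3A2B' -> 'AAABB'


Expanding each <count><char> pair:
  4C -> 'CCCC'
  7E -> 'EEEEEEE'
  1C -> 'C'
  1H -> 'H'

Decoded = CCCCEEEEEEECH


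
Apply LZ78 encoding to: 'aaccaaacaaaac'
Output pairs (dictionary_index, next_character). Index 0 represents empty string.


LZ78 encoding steps:
Dictionary: {0: ''}
Step 1: w='' (idx 0), next='a' -> output (0, 'a'), add 'a' as idx 1
Step 2: w='a' (idx 1), next='c' -> output (1, 'c'), add 'ac' as idx 2
Step 3: w='' (idx 0), next='c' -> output (0, 'c'), add 'c' as idx 3
Step 4: w='a' (idx 1), next='a' -> output (1, 'a'), add 'aa' as idx 4
Step 5: w='ac' (idx 2), next='a' -> output (2, 'a'), add 'aca' as idx 5
Step 6: w='aa' (idx 4), next='a' -> output (4, 'a'), add 'aaa' as idx 6
Step 7: w='c' (idx 3), end of input -> output (3, '')


Encoded: [(0, 'a'), (1, 'c'), (0, 'c'), (1, 'a'), (2, 'a'), (4, 'a'), (3, '')]


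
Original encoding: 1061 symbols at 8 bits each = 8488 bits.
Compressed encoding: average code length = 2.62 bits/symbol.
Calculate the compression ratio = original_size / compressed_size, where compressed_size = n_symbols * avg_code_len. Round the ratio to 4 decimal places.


original_size = n_symbols * orig_bits = 1061 * 8 = 8488 bits
compressed_size = n_symbols * avg_code_len = 1061 * 2.62 = 2779.82 bits
ratio = original_size / compressed_size = 8488 / 2779.82 = 3.0534

Compression ratio = 3.0534


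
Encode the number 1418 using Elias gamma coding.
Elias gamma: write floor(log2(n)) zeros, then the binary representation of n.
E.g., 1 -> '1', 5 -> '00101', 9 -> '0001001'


num_bits = floor(log2(1418)) + 1 = 11
leading_zeros = num_bits - 1 = 10
binary(1418) = 10110001010

Elias gamma(1418) = '0000000000' + '10110001010' = 000000000010110001010 (21 bits)


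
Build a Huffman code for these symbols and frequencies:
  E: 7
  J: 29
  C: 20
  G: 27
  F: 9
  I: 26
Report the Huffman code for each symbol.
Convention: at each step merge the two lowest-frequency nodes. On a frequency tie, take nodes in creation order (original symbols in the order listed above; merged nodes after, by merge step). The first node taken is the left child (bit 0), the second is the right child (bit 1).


Huffman tree construction:
Step 1: Merge E(7) + F(9) = 16
Step 2: Merge (E+F)(16) + C(20) = 36
Step 3: Merge I(26) + G(27) = 53
Step 4: Merge J(29) + ((E+F)+C)(36) = 65
Step 5: Merge (I+G)(53) + (J+((E+F)+C))(65) = 118
Read each symbol's code off the tree from the root (left child = 0, right child = 1).

Codes:
  E: 1100 (length 4)
  J: 10 (length 2)
  C: 111 (length 3)
  G: 01 (length 2)
  F: 1101 (length 4)
  I: 00 (length 2)
Average code length: 288/118 = 2.4407 bits/symbol


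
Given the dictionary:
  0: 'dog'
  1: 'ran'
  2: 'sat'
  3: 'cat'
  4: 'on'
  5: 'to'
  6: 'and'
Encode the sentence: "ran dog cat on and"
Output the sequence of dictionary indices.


Look up each word in the dictionary:
  'ran' -> 1
  'dog' -> 0
  'cat' -> 3
  'on' -> 4
  'and' -> 6

Encoded: [1, 0, 3, 4, 6]


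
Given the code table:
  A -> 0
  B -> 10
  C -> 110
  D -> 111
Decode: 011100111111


Decoding:
0 -> A
111 -> D
0 -> A
0 -> A
111 -> D
111 -> D


Result: ADAADD


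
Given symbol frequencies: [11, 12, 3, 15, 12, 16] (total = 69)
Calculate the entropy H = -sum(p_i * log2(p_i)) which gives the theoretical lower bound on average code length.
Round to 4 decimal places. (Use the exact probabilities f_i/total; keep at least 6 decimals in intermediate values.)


Per-symbol terms -p_i * log2(p_i) with p_i = f_i/69:
  p = 11/69 = 0.159420: log2(p) = -2.649093, -p*log2(p) = 0.422319
  p = 12/69 = 0.173913: log2(p) = -2.523562, -p*log2(p) = 0.438880
  p = 3/69 = 0.043478: log2(p) = -4.523562, -p*log2(p) = 0.196677
  p = 15/69 = 0.217391: log2(p) = -2.201634, -p*log2(p) = 0.478616
  p = 12/69 = 0.173913: log2(p) = -2.523562, -p*log2(p) = 0.438880
  p = 16/69 = 0.231884: log2(p) = -2.108524, -p*log2(p) = 0.488933
H = 0.422319 + 0.438880 + 0.196677 + 0.478616 + 0.438880 + 0.488933 = 2.464305

H = 2.4643 bits/symbol


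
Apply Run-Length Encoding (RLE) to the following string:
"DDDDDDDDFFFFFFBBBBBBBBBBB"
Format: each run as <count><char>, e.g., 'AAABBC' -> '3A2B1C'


Scanning runs left to right:
  i=0: run of 'D' x 8 -> '8D'
  i=8: run of 'F' x 6 -> '6F'
  i=14: run of 'B' x 11 -> '11B'

RLE = 8D6F11B


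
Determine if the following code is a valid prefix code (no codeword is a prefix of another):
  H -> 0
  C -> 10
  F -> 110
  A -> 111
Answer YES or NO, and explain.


Checking each pair (does one codeword prefix another?):
  H='0' vs C='10': no prefix
  H='0' vs F='110': no prefix
  H='0' vs A='111': no prefix
  C='10' vs H='0': no prefix
  C='10' vs F='110': no prefix
  C='10' vs A='111': no prefix
  F='110' vs H='0': no prefix
  F='110' vs C='10': no prefix
  F='110' vs A='111': no prefix
  A='111' vs H='0': no prefix
  A='111' vs C='10': no prefix
  A='111' vs F='110': no prefix
No violation found over all pairs.

YES -- this is a valid prefix code. No codeword is a prefix of any other codeword.


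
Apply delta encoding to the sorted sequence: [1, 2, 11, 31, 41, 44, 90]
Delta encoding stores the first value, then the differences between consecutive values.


First value: 1
Deltas:
  2 - 1 = 1
  11 - 2 = 9
  31 - 11 = 20
  41 - 31 = 10
  44 - 41 = 3
  90 - 44 = 46


Delta encoded: [1, 1, 9, 20, 10, 3, 46]


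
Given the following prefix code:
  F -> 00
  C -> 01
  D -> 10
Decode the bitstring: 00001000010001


Decoding step by step:
Bits 00 -> F
Bits 00 -> F
Bits 10 -> D
Bits 00 -> F
Bits 01 -> C
Bits 00 -> F
Bits 01 -> C


Decoded message: FFDFCFC


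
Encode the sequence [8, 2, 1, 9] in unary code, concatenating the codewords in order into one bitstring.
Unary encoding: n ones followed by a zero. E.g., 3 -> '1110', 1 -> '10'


Encode each number as n ones followed by a terminating 0:
  8 -> 111111110 (9 bits)
  2 -> 110 (3 bits)
  1 -> 10 (2 bits)
  9 -> 1111111110 (10 bits)
Total length = 9 + 3 + 2 + 10 = 24 bits.

Unary([8, 2, 1, 9]) = 111111110110101111111110 (24 bits)


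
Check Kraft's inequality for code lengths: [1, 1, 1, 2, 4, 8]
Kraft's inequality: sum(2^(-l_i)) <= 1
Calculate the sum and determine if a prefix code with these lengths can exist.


Sum = 2^(-1) + 2^(-1) + 2^(-1) + 2^(-2) + 2^(-4) + 2^(-8)
    = 0.5 + 0.5 + 0.5 + 0.25 + 0.0625 + 0.00390625
    = 465/256 = 1.81640625
Since 1.81640625 > 1, Kraft's inequality is NOT satisfied.
A prefix code with these lengths CANNOT exist.

Kraft sum = 1.81640625. Not satisfied.


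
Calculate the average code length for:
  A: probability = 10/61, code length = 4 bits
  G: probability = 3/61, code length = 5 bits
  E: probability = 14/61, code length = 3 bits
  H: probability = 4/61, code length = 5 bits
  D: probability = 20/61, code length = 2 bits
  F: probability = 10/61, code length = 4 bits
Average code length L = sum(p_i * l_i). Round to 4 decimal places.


Weighted contributions p_i * l_i:
  A: (10/61) * 4 = 40/61
  G: (3/61) * 5 = 15/61
  E: (14/61) * 3 = 42/61
  H: (4/61) * 5 = 20/61
  D: (20/61) * 2 = 40/61
  F: (10/61) * 4 = 40/61
Sum = (40 + 15 + 42 + 20 + 40 + 40)/61 = 197/61

L = 197/61 = 3.2295 bits/symbol


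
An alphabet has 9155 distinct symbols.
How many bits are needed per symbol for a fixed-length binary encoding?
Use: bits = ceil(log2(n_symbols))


log2(9155) = 13.1603
Bracket: 2^13 = 8192 < 9155 <= 2^14 = 16384
So ceil(log2(9155)) = 14

bits = ceil(log2(9155)) = ceil(13.1603) = 14 bits


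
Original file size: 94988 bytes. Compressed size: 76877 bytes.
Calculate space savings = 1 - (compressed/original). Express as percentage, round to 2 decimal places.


ratio = compressed/original = 76877/94988 = 0.809334
savings = 1 - ratio = 1 - 0.809334 = 0.190666
as a percentage: 0.190666 * 100 = 19.07%

Space savings = 1 - 76877/94988 = 19.07%


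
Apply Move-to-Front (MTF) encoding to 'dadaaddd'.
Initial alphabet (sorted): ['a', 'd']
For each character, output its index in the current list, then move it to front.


MTF encoding:
'd': index 1 in ['a', 'd'] -> ['d', 'a']
'a': index 1 in ['d', 'a'] -> ['a', 'd']
'd': index 1 in ['a', 'd'] -> ['d', 'a']
'a': index 1 in ['d', 'a'] -> ['a', 'd']
'a': index 0 in ['a', 'd'] -> ['a', 'd']
'd': index 1 in ['a', 'd'] -> ['d', 'a']
'd': index 0 in ['d', 'a'] -> ['d', 'a']
'd': index 0 in ['d', 'a'] -> ['d', 'a']


Output: [1, 1, 1, 1, 0, 1, 0, 0]


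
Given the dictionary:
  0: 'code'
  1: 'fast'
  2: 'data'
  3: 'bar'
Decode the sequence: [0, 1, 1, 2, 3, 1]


Look up each index in the dictionary:
  0 -> 'code'
  1 -> 'fast'
  1 -> 'fast'
  2 -> 'data'
  3 -> 'bar'
  1 -> 'fast'

Decoded: "code fast fast data bar fast"


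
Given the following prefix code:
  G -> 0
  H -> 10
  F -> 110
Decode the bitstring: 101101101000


Decoding step by step:
Bits 10 -> H
Bits 110 -> F
Bits 110 -> F
Bits 10 -> H
Bits 0 -> G
Bits 0 -> G


Decoded message: HFFHGG


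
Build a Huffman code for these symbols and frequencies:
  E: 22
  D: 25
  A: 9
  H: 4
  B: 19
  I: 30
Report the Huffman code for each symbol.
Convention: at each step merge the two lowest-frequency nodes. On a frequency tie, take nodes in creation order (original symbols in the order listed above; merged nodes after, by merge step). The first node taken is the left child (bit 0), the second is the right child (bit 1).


Huffman tree construction:
Step 1: Merge H(4) + A(9) = 13
Step 2: Merge (H+A)(13) + B(19) = 32
Step 3: Merge E(22) + D(25) = 47
Step 4: Merge I(30) + ((H+A)+B)(32) = 62
Step 5: Merge (E+D)(47) + (I+((H+A)+B))(62) = 109
Read each symbol's code off the tree from the root (left child = 0, right child = 1).

Codes:
  E: 00 (length 2)
  D: 01 (length 2)
  A: 1101 (length 4)
  H: 1100 (length 4)
  B: 111 (length 3)
  I: 10 (length 2)
Average code length: 263/109 = 2.4128 bits/symbol


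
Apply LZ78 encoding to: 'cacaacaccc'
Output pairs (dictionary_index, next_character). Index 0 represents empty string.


LZ78 encoding steps:
Dictionary: {0: ''}
Step 1: w='' (idx 0), next='c' -> output (0, 'c'), add 'c' as idx 1
Step 2: w='' (idx 0), next='a' -> output (0, 'a'), add 'a' as idx 2
Step 3: w='c' (idx 1), next='a' -> output (1, 'a'), add 'ca' as idx 3
Step 4: w='a' (idx 2), next='c' -> output (2, 'c'), add 'ac' as idx 4
Step 5: w='ac' (idx 4), next='c' -> output (4, 'c'), add 'acc' as idx 5
Step 6: w='c' (idx 1), end of input -> output (1, '')


Encoded: [(0, 'c'), (0, 'a'), (1, 'a'), (2, 'c'), (4, 'c'), (1, '')]


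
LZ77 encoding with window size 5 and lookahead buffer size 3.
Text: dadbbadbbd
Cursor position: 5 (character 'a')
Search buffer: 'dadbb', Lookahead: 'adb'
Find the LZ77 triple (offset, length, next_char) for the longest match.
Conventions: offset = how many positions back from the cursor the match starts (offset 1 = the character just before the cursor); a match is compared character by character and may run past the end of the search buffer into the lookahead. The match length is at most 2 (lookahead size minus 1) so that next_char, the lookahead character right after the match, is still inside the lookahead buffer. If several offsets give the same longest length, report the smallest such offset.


Try each offset into the search buffer:
  offset=1 (pos 4, char 'b'): match length 0
  offset=2 (pos 3, char 'b'): match length 0
  offset=3 (pos 2, char 'd'): match length 0
  offset=4 (pos 1, char 'a'): match length 2
  offset=5 (pos 0, char 'd'): match length 0
Longest match has length 2 at offset 4.
next_char = character at position 5 + 2 = 7 -> 'b'

Best match: offset=4, length=2 (matching 'ad' starting at position 1)
LZ77 triple: (4, 2, 'b')


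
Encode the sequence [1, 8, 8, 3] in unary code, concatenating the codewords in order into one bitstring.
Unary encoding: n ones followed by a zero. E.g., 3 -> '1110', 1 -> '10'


Encode each number as n ones followed by a terminating 0:
  1 -> 10 (2 bits)
  8 -> 111111110 (9 bits)
  8 -> 111111110 (9 bits)
  3 -> 1110 (4 bits)
Total length = 2 + 9 + 9 + 4 = 24 bits.

Unary([1, 8, 8, 3]) = 101111111101111111101110 (24 bits)


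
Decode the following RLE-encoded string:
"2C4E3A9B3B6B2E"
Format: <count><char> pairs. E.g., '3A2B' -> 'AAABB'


Expanding each <count><char> pair:
  2C -> 'CC'
  4E -> 'EEEE'
  3A -> 'AAA'
  9B -> 'BBBBBBBBB'
  3B -> 'BBB'
  6B -> 'BBBBBB'
  2E -> 'EE'

Decoded = CCEEEEAAABBBBBBBBBBBBBBBBBBEE


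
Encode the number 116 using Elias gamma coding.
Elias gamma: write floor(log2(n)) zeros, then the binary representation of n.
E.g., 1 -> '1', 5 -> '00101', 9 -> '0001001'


num_bits = floor(log2(116)) + 1 = 7
leading_zeros = num_bits - 1 = 6
binary(116) = 1110100

Elias gamma(116) = '000000' + '1110100' = 0000001110100 (13 bits)


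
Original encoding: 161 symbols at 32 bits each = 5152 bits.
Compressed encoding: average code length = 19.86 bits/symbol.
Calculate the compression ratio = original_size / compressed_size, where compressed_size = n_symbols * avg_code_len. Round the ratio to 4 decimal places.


original_size = n_symbols * orig_bits = 161 * 32 = 5152 bits
compressed_size = n_symbols * avg_code_len = 161 * 19.86 = 3197.46 bits
ratio = original_size / compressed_size = 5152 / 3197.46 = 1.6113

Compression ratio = 1.6113


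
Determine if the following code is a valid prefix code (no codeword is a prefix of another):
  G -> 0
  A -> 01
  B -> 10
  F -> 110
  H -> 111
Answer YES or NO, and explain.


Checking each pair (does one codeword prefix another?):
  G='0' vs A='01': prefix -- VIOLATION

NO -- this is NOT a valid prefix code. G (0) is a prefix of A (01).


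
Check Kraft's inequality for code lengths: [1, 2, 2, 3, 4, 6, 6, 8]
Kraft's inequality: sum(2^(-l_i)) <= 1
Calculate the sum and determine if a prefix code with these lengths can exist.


Sum = 2^(-1) + 2^(-2) + 2^(-2) + 2^(-3) + 2^(-4) + 2^(-6) + 2^(-6) + 2^(-8)
    = 0.5 + 0.25 + 0.25 + 0.125 + 0.0625 + 0.015625 + 0.015625 + 0.00390625
    = 313/256 = 1.22265625
Since 1.22265625 > 1, Kraft's inequality is NOT satisfied.
A prefix code with these lengths CANNOT exist.

Kraft sum = 1.22265625. Not satisfied.


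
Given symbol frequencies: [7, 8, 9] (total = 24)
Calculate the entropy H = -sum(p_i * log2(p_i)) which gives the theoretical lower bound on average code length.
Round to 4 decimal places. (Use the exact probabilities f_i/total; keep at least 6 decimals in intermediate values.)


Per-symbol terms -p_i * log2(p_i) with p_i = f_i/24:
  p = 7/24 = 0.291667: log2(p) = -1.777608, -p*log2(p) = 0.518469
  p = 8/24 = 0.333333: log2(p) = -1.584963, -p*log2(p) = 0.528321
  p = 9/24 = 0.375000: log2(p) = -1.415037, -p*log2(p) = 0.530639
H = 0.518469 + 0.528321 + 0.530639 = 1.577429

H = 1.5774 bits/symbol


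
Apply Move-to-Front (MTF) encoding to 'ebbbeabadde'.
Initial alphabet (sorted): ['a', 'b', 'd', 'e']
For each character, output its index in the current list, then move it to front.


MTF encoding:
'e': index 3 in ['a', 'b', 'd', 'e'] -> ['e', 'a', 'b', 'd']
'b': index 2 in ['e', 'a', 'b', 'd'] -> ['b', 'e', 'a', 'd']
'b': index 0 in ['b', 'e', 'a', 'd'] -> ['b', 'e', 'a', 'd']
'b': index 0 in ['b', 'e', 'a', 'd'] -> ['b', 'e', 'a', 'd']
'e': index 1 in ['b', 'e', 'a', 'd'] -> ['e', 'b', 'a', 'd']
'a': index 2 in ['e', 'b', 'a', 'd'] -> ['a', 'e', 'b', 'd']
'b': index 2 in ['a', 'e', 'b', 'd'] -> ['b', 'a', 'e', 'd']
'a': index 1 in ['b', 'a', 'e', 'd'] -> ['a', 'b', 'e', 'd']
'd': index 3 in ['a', 'b', 'e', 'd'] -> ['d', 'a', 'b', 'e']
'd': index 0 in ['d', 'a', 'b', 'e'] -> ['d', 'a', 'b', 'e']
'e': index 3 in ['d', 'a', 'b', 'e'] -> ['e', 'd', 'a', 'b']


Output: [3, 2, 0, 0, 1, 2, 2, 1, 3, 0, 3]


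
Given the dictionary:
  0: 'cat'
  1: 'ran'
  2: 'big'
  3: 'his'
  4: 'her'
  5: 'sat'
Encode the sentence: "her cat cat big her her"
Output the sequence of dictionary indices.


Look up each word in the dictionary:
  'her' -> 4
  'cat' -> 0
  'cat' -> 0
  'big' -> 2
  'her' -> 4
  'her' -> 4

Encoded: [4, 0, 0, 2, 4, 4]


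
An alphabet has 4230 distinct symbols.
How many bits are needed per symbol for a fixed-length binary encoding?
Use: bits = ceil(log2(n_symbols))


log2(4230) = 12.0464
Bracket: 2^12 = 4096 < 4230 <= 2^13 = 8192
So ceil(log2(4230)) = 13

bits = ceil(log2(4230)) = ceil(12.0464) = 13 bits


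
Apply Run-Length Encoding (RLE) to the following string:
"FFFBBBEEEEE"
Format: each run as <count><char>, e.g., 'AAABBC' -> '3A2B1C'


Scanning runs left to right:
  i=0: run of 'F' x 3 -> '3F'
  i=3: run of 'B' x 3 -> '3B'
  i=6: run of 'E' x 5 -> '5E'

RLE = 3F3B5E


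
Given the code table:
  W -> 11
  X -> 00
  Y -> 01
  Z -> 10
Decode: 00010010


Decoding:
00 -> X
01 -> Y
00 -> X
10 -> Z


Result: XYXZ


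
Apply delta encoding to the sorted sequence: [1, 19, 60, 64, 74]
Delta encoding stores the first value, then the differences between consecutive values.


First value: 1
Deltas:
  19 - 1 = 18
  60 - 19 = 41
  64 - 60 = 4
  74 - 64 = 10


Delta encoded: [1, 18, 41, 4, 10]


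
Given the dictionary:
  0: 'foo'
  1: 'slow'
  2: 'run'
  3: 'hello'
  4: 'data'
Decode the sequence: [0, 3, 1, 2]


Look up each index in the dictionary:
  0 -> 'foo'
  3 -> 'hello'
  1 -> 'slow'
  2 -> 'run'

Decoded: "foo hello slow run"


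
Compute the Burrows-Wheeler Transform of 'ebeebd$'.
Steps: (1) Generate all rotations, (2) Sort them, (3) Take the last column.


Rotations (sorted):
  0: $ebeebd -> last char: d
  1: bd$ebee -> last char: e
  2: beebd$e -> last char: e
  3: d$ebeeb -> last char: b
  4: ebd$ebe -> last char: e
  5: ebeebd$ -> last char: $
  6: eebd$eb -> last char: b


BWT = deebe$b


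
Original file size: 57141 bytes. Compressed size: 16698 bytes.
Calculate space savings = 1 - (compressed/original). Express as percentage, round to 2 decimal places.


ratio = compressed/original = 16698/57141 = 0.292224
savings = 1 - ratio = 1 - 0.292224 = 0.707776
as a percentage: 0.707776 * 100 = 70.78%

Space savings = 1 - 16698/57141 = 70.78%


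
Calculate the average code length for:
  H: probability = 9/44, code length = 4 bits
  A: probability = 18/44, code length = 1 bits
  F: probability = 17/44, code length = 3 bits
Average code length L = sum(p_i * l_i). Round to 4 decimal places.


Weighted contributions p_i * l_i:
  H: (9/44) * 4 = 36/44
  A: (18/44) * 1 = 18/44
  F: (17/44) * 3 = 51/44
Sum = (36 + 18 + 51)/44 = 105/44

L = 105/44 = 2.3864 bits/symbol


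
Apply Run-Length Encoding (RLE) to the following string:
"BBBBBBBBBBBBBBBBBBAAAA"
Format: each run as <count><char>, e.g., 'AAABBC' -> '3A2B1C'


Scanning runs left to right:
  i=0: run of 'B' x 18 -> '18B'
  i=18: run of 'A' x 4 -> '4A'

RLE = 18B4A


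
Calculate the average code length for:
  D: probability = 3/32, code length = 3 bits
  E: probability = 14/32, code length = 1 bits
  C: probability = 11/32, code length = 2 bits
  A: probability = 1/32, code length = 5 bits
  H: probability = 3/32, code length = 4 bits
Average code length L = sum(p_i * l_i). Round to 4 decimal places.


Weighted contributions p_i * l_i:
  D: (3/32) * 3 = 9/32
  E: (14/32) * 1 = 14/32
  C: (11/32) * 2 = 22/32
  A: (1/32) * 5 = 5/32
  H: (3/32) * 4 = 12/32
Sum = (9 + 14 + 22 + 5 + 12)/32 = 62/32

L = 62/32 = 1.9375 bits/symbol


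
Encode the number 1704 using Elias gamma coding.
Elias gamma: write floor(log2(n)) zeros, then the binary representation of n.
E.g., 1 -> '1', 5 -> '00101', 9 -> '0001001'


num_bits = floor(log2(1704)) + 1 = 11
leading_zeros = num_bits - 1 = 10
binary(1704) = 11010101000

Elias gamma(1704) = '0000000000' + '11010101000' = 000000000011010101000 (21 bits)


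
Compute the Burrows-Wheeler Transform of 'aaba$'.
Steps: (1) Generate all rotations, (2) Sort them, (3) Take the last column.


Rotations (sorted):
  0: $aaba -> last char: a
  1: a$aab -> last char: b
  2: aaba$ -> last char: $
  3: aba$a -> last char: a
  4: ba$aa -> last char: a


BWT = ab$aa


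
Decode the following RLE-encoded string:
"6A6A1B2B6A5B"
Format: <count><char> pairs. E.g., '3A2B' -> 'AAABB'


Expanding each <count><char> pair:
  6A -> 'AAAAAA'
  6A -> 'AAAAAA'
  1B -> 'B'
  2B -> 'BB'
  6A -> 'AAAAAA'
  5B -> 'BBBBB'

Decoded = AAAAAAAAAAAABBBAAAAAABBBBB


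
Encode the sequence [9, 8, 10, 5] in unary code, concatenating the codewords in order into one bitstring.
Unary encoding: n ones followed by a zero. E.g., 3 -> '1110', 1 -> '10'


Encode each number as n ones followed by a terminating 0:
  9 -> 1111111110 (10 bits)
  8 -> 111111110 (9 bits)
  10 -> 11111111110 (11 bits)
  5 -> 111110 (6 bits)
Total length = 10 + 9 + 11 + 6 = 36 bits.

Unary([9, 8, 10, 5]) = 111111111011111111011111111110111110 (36 bits)


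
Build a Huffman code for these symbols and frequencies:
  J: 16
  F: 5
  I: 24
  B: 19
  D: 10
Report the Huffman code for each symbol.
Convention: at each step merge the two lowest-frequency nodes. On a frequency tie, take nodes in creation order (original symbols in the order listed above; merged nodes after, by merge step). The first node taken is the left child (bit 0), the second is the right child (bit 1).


Huffman tree construction:
Step 1: Merge F(5) + D(10) = 15
Step 2: Merge (F+D)(15) + J(16) = 31
Step 3: Merge B(19) + I(24) = 43
Step 4: Merge ((F+D)+J)(31) + (B+I)(43) = 74
Read each symbol's code off the tree from the root (left child = 0, right child = 1).

Codes:
  J: 01 (length 2)
  F: 000 (length 3)
  I: 11 (length 2)
  B: 10 (length 2)
  D: 001 (length 3)
Average code length: 163/74 = 2.2027 bits/symbol
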